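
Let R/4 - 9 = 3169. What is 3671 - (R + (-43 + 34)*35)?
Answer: -8726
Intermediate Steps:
R = 12712 (R = 36 + 4*3169 = 36 + 12676 = 12712)
3671 - (R + (-43 + 34)*35) = 3671 - (12712 + (-43 + 34)*35) = 3671 - (12712 - 9*35) = 3671 - (12712 - 315) = 3671 - 1*12397 = 3671 - 12397 = -8726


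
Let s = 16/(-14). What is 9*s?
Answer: -72/7 ≈ -10.286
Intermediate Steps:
s = -8/7 (s = 16*(-1/14) = -8/7 ≈ -1.1429)
9*s = 9*(-8/7) = -72/7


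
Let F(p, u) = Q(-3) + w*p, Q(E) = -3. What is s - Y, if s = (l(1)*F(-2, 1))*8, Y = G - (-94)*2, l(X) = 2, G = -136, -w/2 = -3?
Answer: -292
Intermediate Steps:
w = 6 (w = -2*(-3) = 6)
F(p, u) = -3 + 6*p
Y = 52 (Y = -136 - (-94)*2 = -136 - 1*(-188) = -136 + 188 = 52)
s = -240 (s = (2*(-3 + 6*(-2)))*8 = (2*(-3 - 12))*8 = (2*(-15))*8 = -30*8 = -240)
s - Y = -240 - 1*52 = -240 - 52 = -292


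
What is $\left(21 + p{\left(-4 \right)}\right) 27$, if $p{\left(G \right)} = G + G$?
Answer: $351$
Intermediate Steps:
$p{\left(G \right)} = 2 G$
$\left(21 + p{\left(-4 \right)}\right) 27 = \left(21 + 2 \left(-4\right)\right) 27 = \left(21 - 8\right) 27 = 13 \cdot 27 = 351$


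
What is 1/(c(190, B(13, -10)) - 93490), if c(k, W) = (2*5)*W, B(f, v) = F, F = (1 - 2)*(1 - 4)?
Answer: -1/93460 ≈ -1.0700e-5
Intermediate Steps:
F = 3 (F = -1*(-3) = 3)
B(f, v) = 3
c(k, W) = 10*W
1/(c(190, B(13, -10)) - 93490) = 1/(10*3 - 93490) = 1/(30 - 93490) = 1/(-93460) = -1/93460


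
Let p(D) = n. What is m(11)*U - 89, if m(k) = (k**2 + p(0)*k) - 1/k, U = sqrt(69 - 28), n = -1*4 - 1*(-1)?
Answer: -89 + 967*sqrt(41)/11 ≈ 473.89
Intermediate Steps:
n = -3 (n = -4 + 1 = -3)
p(D) = -3
U = sqrt(41) ≈ 6.4031
m(k) = k**2 - 1/k - 3*k (m(k) = (k**2 - 3*k) - 1/k = k**2 - 1/k - 3*k)
m(11)*U - 89 = ((-1 + 11**2*(-3 + 11))/11)*sqrt(41) - 89 = ((-1 + 121*8)/11)*sqrt(41) - 89 = ((-1 + 968)/11)*sqrt(41) - 89 = ((1/11)*967)*sqrt(41) - 89 = 967*sqrt(41)/11 - 89 = -89 + 967*sqrt(41)/11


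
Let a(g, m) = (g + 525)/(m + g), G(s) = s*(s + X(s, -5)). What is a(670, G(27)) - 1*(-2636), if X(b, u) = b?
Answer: 5610603/2128 ≈ 2636.6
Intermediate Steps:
G(s) = 2*s**2 (G(s) = s*(s + s) = s*(2*s) = 2*s**2)
a(g, m) = (525 + g)/(g + m)
a(670, G(27)) - 1*(-2636) = (525 + 670)/(670 + 2*27**2) - 1*(-2636) = 1195/(670 + 2*729) + 2636 = 1195/(670 + 1458) + 2636 = 1195/2128 + 2636 = 5610603/2128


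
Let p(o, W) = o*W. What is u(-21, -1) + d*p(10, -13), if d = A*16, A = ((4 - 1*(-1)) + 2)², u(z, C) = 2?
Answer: -101918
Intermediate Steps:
p(o, W) = W*o
A = 49 (A = ((4 + 1) + 2)² = (5 + 2)² = 7² = 49)
d = 784 (d = 49*16 = 784)
u(-21, -1) + d*p(10, -13) = 2 + 784*(-13*10) = 2 + 784*(-130) = 2 - 101920 = -101918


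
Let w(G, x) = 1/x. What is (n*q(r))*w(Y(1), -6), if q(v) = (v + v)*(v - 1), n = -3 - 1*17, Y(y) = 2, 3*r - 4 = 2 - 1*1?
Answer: 200/27 ≈ 7.4074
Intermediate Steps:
r = 5/3 (r = 4/3 + (2 - 1*1)/3 = 4/3 + (2 - 1)/3 = 4/3 + (1/3)*1 = 4/3 + 1/3 = 5/3 ≈ 1.6667)
n = -20 (n = -3 - 17 = -20)
q(v) = 2*v*(-1 + v) (q(v) = (2*v)*(-1 + v) = 2*v*(-1 + v))
(n*q(r))*w(Y(1), -6) = -40*5*(-1 + 5/3)/3/(-6) = -40*5*2/(3*3)*(-1/6) = -20*20/9*(-1/6) = -400/9*(-1/6) = 200/27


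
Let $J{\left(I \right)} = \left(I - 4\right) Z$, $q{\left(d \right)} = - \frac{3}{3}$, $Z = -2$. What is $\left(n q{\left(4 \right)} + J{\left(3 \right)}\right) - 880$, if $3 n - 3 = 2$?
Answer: $- \frac{2639}{3} \approx -879.67$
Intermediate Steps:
$n = \frac{5}{3}$ ($n = 1 + \frac{1}{3} \cdot 2 = 1 + \frac{2}{3} = \frac{5}{3} \approx 1.6667$)
$q{\left(d \right)} = -1$ ($q{\left(d \right)} = \left(-3\right) \frac{1}{3} = -1$)
$J{\left(I \right)} = 8 - 2 I$ ($J{\left(I \right)} = \left(I - 4\right) \left(-2\right) = \left(-4 + I\right) \left(-2\right) = 8 - 2 I$)
$\left(n q{\left(4 \right)} + J{\left(3 \right)}\right) - 880 = \left(\frac{5}{3} \left(-1\right) + \left(8 - 6\right)\right) - 880 = \left(- \frac{5}{3} + \left(8 - 6\right)\right) - 880 = \left(- \frac{5}{3} + 2\right) - 880 = \frac{1}{3} - 880 = - \frac{2639}{3}$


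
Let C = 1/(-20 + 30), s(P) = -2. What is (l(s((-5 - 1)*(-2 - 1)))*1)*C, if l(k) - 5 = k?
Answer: 3/10 ≈ 0.30000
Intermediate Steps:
l(k) = 5 + k
C = 1/10 ≈ 0.10000
(l(s((-5 - 1)*(-2 - 1)))*1)*C = ((5 - 2)*1)*(1/10) = (3*1)*(1/10) = 3*(1/10) = 3/10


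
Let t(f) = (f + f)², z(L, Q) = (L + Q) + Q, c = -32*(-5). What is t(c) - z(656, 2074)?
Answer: 97596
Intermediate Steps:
c = 160
z(L, Q) = L + 2*Q
t(f) = 4*f² (t(f) = (2*f)² = 4*f²)
t(c) - z(656, 2074) = 4*160² - (656 + 2*2074) = 4*25600 - (656 + 4148) = 102400 - 1*4804 = 102400 - 4804 = 97596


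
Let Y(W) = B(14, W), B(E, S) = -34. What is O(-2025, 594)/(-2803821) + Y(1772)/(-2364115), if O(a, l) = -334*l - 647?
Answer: 470655871859/6628555283415 ≈ 0.071004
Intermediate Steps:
O(a, l) = -647 - 334*l
Y(W) = -34
O(-2025, 594)/(-2803821) + Y(1772)/(-2364115) = (-647 - 334*594)/(-2803821) - 34/(-2364115) = (-647 - 198396)*(-1/2803821) - 34*(-1/2364115) = -199043*(-1/2803821) + 34/2364115 = 199043/2803821 + 34/2364115 = 470655871859/6628555283415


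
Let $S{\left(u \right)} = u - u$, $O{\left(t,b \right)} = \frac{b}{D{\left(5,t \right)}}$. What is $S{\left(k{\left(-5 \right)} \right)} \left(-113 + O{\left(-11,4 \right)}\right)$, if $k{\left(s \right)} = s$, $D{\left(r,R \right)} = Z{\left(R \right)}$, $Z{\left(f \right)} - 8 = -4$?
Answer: $0$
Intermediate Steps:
$Z{\left(f \right)} = 4$ ($Z{\left(f \right)} = 8 - 4 = 4$)
$D{\left(r,R \right)} = 4$
$O{\left(t,b \right)} = \frac{b}{4}$
$S{\left(u \right)} = 0$
$S{\left(k{\left(-5 \right)} \right)} \left(-113 + O{\left(-11,4 \right)}\right) = 0 \left(-113 + \frac{1}{4} \cdot 4\right) = 0 \left(-113 + 1\right) = 0 \left(-112\right) = 0$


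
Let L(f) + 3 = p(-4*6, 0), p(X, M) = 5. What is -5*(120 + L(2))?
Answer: -610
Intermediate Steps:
L(f) = 2 (L(f) = -3 + 5 = 2)
-5*(120 + L(2)) = -5*(120 + 2) = -5*122 = -610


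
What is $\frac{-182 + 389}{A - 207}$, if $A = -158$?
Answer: $- \frac{207}{365} \approx -0.56712$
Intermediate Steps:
$\frac{-182 + 389}{A - 207} = \frac{-182 + 389}{-158 - 207} = \frac{207}{-365} = 207 \left(- \frac{1}{365}\right) = - \frac{207}{365}$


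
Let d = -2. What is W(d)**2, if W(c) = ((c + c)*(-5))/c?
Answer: 100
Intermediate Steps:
W(c) = -10 (W(c) = ((2*c)*(-5))/c = (-10*c)/c = -10)
W(d)**2 = (-10)**2 = 100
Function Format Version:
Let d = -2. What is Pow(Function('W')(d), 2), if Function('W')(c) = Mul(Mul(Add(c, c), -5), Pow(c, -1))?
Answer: 100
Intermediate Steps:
Function('W')(c) = -10 (Function('W')(c) = Mul(Mul(Mul(2, c), -5), Pow(c, -1)) = Mul(Mul(-10, c), Pow(c, -1)) = -10)
Pow(Function('W')(d), 2) = Pow(-10, 2) = 100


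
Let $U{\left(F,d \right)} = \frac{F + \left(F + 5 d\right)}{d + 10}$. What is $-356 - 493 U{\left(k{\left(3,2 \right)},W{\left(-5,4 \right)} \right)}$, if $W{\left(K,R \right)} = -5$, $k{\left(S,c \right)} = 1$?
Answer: $\frac{9559}{5} \approx 1911.8$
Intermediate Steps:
$U{\left(F,d \right)} = \frac{2 F + 5 d}{10 + d}$
$-356 - 493 U{\left(k{\left(3,2 \right)},W{\left(-5,4 \right)} \right)} = -356 - 493 \frac{2 \cdot 1 + 5 \left(-5\right)}{10 - 5} = -356 - 493 \frac{2 - 25}{5} = -356 - 493 \cdot \frac{1}{5} \left(-23\right) = -356 - - \frac{11339}{5} = -356 + \frac{11339}{5} = \frac{9559}{5}$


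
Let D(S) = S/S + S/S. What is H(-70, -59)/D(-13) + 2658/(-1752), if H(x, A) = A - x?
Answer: 1163/292 ≈ 3.9829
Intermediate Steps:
D(S) = 2 (D(S) = 1 + 1 = 2)
H(-70, -59)/D(-13) + 2658/(-1752) = (-59 - 1*(-70))/2 + 2658/(-1752) = (-59 + 70)*(1/2) + 2658*(-1/1752) = 11*(1/2) - 443/292 = 11/2 - 443/292 = 1163/292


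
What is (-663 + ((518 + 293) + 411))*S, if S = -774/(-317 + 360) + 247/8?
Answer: 57577/8 ≈ 7197.1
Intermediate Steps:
S = 103/8 (S = -774/43 + 247*(1/8) = -774*1/43 + 247/8 = -18 + 247/8 = 103/8 ≈ 12.875)
(-663 + ((518 + 293) + 411))*S = (-663 + ((518 + 293) + 411))*(103/8) = (-663 + (811 + 411))*(103/8) = (-663 + 1222)*(103/8) = 559*(103/8) = 57577/8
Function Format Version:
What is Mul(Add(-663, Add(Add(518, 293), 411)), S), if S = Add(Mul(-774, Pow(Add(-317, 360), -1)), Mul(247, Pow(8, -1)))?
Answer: Rational(57577, 8) ≈ 7197.1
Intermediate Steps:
S = Rational(103, 8) (S = Add(Mul(-774, Pow(43, -1)), Mul(247, Rational(1, 8))) = Add(Mul(-774, Rational(1, 43)), Rational(247, 8)) = Add(-18, Rational(247, 8)) = Rational(103, 8) ≈ 12.875)
Mul(Add(-663, Add(Add(518, 293), 411)), S) = Mul(Add(-663, Add(Add(518, 293), 411)), Rational(103, 8)) = Mul(Add(-663, Add(811, 411)), Rational(103, 8)) = Mul(Add(-663, 1222), Rational(103, 8)) = Mul(559, Rational(103, 8)) = Rational(57577, 8)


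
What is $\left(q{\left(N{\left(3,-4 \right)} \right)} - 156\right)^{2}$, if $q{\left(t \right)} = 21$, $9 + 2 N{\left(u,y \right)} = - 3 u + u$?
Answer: $18225$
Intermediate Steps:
$N{\left(u,y \right)} = - \frac{9}{2} - u$ ($N{\left(u,y \right)} = - \frac{9}{2} + \frac{- 3 u + u}{2} = - \frac{9}{2} + \frac{\left(-2\right) u}{2} = - \frac{9}{2} - u$)
$\left(q{\left(N{\left(3,-4 \right)} \right)} - 156\right)^{2} = \left(21 - 156\right)^{2} = \left(-135\right)^{2} = 18225$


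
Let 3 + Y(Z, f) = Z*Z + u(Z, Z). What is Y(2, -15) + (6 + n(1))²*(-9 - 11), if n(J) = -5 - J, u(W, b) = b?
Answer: 3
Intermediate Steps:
Y(Z, f) = -3 + Z + Z² (Y(Z, f) = -3 + (Z*Z + Z) = -3 + (Z² + Z) = -3 + (Z + Z²) = -3 + Z + Z²)
Y(2, -15) + (6 + n(1))²*(-9 - 11) = (-3 + 2 + 2²) + (6 + (-5 - 1*1))²*(-9 - 11) = (-3 + 2 + 4) + (6 + (-5 - 1))²*(-20) = 3 + (6 - 6)²*(-20) = 3 + 0²*(-20) = 3 + 0*(-20) = 3 + 0 = 3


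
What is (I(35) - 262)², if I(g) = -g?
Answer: 88209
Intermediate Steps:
(I(35) - 262)² = (-1*35 - 262)² = (-35 - 262)² = (-297)² = 88209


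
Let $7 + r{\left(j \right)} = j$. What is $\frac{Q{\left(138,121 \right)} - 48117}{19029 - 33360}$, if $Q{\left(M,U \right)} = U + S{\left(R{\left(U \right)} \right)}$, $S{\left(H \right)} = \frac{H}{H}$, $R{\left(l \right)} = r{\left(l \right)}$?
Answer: $\frac{47995}{14331} \approx 3.349$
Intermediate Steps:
$r{\left(j \right)} = -7 + j$
$R{\left(l \right)} = -7 + l$
$S{\left(H \right)} = 1$
$Q{\left(M,U \right)} = 1 + U$ ($Q{\left(M,U \right)} = U + 1 = 1 + U$)
$\frac{Q{\left(138,121 \right)} - 48117}{19029 - 33360} = \frac{\left(1 + 121\right) - 48117}{19029 - 33360} = \frac{122 - 48117}{-14331} = \left(-47995\right) \left(- \frac{1}{14331}\right) = \frac{47995}{14331}$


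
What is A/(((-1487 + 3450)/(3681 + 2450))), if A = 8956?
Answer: 54909236/1963 ≈ 27972.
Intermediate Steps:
A/(((-1487 + 3450)/(3681 + 2450))) = 8956/(((-1487 + 3450)/(3681 + 2450))) = 8956/((1963/6131)) = 8956/((1963*(1/6131))) = 8956/(1963/6131) = 8956*(6131/1963) = 54909236/1963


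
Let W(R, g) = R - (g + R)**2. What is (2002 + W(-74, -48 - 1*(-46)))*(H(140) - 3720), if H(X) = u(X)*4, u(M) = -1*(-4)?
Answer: 14252992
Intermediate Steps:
u(M) = 4
H(X) = 16 (H(X) = 4*4 = 16)
W(R, g) = R - (R + g)**2
(2002 + W(-74, -48 - 1*(-46)))*(H(140) - 3720) = (2002 + (-74 - (-74 + (-48 - 1*(-46)))**2))*(16 - 3720) = (2002 + (-74 - (-74 + (-48 + 46))**2))*(-3704) = (2002 + (-74 - (-74 - 2)**2))*(-3704) = (2002 + (-74 - 1*(-76)**2))*(-3704) = (2002 + (-74 - 1*5776))*(-3704) = (2002 + (-74 - 5776))*(-3704) = (2002 - 5850)*(-3704) = -3848*(-3704) = 14252992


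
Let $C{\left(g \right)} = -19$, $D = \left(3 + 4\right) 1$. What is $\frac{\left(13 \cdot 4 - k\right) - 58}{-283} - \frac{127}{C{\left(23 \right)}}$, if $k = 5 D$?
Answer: $\frac{36720}{5377} \approx 6.8291$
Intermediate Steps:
$D = 7$ ($D = 7 \cdot 1 = 7$)
$k = 35$ ($k = 5 \cdot 7 = 35$)
$\frac{\left(13 \cdot 4 - k\right) - 58}{-283} - \frac{127}{C{\left(23 \right)}} = \frac{\left(13 \cdot 4 - 35\right) - 58}{-283} - \frac{127}{-19} = \left(\left(52 - 35\right) - 58\right) \left(- \frac{1}{283}\right) - - \frac{127}{19} = \left(17 - 58\right) \left(- \frac{1}{283}\right) + \frac{127}{19} = \left(-41\right) \left(- \frac{1}{283}\right) + \frac{127}{19} = \frac{41}{283} + \frac{127}{19} = \frac{36720}{5377}$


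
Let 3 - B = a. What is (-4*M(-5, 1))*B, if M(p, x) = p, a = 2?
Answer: 20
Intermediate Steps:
B = 1 (B = 3 - 1*2 = 3 - 2 = 1)
(-4*M(-5, 1))*B = -4*(-5)*1 = 20*1 = 20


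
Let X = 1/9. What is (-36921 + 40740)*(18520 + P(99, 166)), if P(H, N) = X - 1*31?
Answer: 211829746/3 ≈ 7.0610e+7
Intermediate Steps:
X = 1/9 ≈ 0.11111
P(H, N) = -278/9 (P(H, N) = 1/9 - 1*31 = 1/9 - 31 = -278/9)
(-36921 + 40740)*(18520 + P(99, 166)) = (-36921 + 40740)*(18520 - 278/9) = 3819*(166402/9) = 211829746/3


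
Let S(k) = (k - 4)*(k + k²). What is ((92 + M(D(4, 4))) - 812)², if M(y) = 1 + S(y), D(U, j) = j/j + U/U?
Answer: 534361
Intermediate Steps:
D(U, j) = 2 (D(U, j) = 1 + 1 = 2)
S(k) = (-4 + k)*(k + k²)
M(y) = 1 + y*(-4 + y² - 3*y)
((92 + M(D(4, 4))) - 812)² = ((92 + (1 - 1*2*(4 - 1*2² + 3*2))) - 812)² = ((92 + (1 - 1*2*(4 - 1*4 + 6))) - 812)² = ((92 + (1 - 1*2*(4 - 4 + 6))) - 812)² = ((92 + (1 - 1*2*6)) - 812)² = ((92 + (1 - 12)) - 812)² = ((92 - 11) - 812)² = (81 - 812)² = (-731)² = 534361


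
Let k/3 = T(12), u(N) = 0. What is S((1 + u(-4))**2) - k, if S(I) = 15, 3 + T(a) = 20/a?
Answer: 19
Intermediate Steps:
T(a) = -3 + 20/a
k = -4 (k = 3*(-3 + 20/12) = 3*(-3 + 20*(1/12)) = 3*(-3 + 5/3) = 3*(-4/3) = -4)
S((1 + u(-4))**2) - k = 15 - 1*(-4) = 15 + 4 = 19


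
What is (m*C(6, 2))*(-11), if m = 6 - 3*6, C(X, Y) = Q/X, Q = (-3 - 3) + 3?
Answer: -66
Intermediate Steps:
Q = -3 (Q = -6 + 3 = -3)
C(X, Y) = -3/X
m = -12 (m = 6 - 18 = -12)
(m*C(6, 2))*(-11) = -(-36)/6*(-11) = -12*(-½)*(-11) = 6*(-11) = -66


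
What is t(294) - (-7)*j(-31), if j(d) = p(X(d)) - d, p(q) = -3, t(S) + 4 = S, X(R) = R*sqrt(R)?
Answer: 486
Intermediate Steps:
X(R) = R**(3/2)
t(S) = -4 + S
j(d) = -3 - d
t(294) - (-7)*j(-31) = (-4 + 294) - (-7)*(-3 - 1*(-31)) = 290 - (-7)*(-3 + 31) = 290 - (-7)*28 = 290 - 1*(-196) = 290 + 196 = 486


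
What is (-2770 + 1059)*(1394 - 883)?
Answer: -874321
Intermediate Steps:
(-2770 + 1059)*(1394 - 883) = -1711*511 = -874321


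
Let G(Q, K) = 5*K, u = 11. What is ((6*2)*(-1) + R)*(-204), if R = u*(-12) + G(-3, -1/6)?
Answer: 29546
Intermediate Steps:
R = -797/6 (R = 11*(-12) + 5*(-1/6) = -132 + 5*(-1*⅙) = -132 + 5*(-⅙) = -132 - ⅚ = -797/6 ≈ -132.83)
((6*2)*(-1) + R)*(-204) = ((6*2)*(-1) - 797/6)*(-204) = (12*(-1) - 797/6)*(-204) = (-12 - 797/6)*(-204) = -869/6*(-204) = 29546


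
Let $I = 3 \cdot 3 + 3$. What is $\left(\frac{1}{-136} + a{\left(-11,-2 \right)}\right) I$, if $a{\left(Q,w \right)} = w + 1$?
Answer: $- \frac{411}{34} \approx -12.088$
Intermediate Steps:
$a{\left(Q,w \right)} = 1 + w$
$I = 12$ ($I = 9 + 3 = 12$)
$\left(\frac{1}{-136} + a{\left(-11,-2 \right)}\right) I = \left(\frac{1}{-136} + \left(1 - 2\right)\right) 12 = \left(- \frac{1}{136} - 1\right) 12 = \left(- \frac{137}{136}\right) 12 = - \frac{411}{34}$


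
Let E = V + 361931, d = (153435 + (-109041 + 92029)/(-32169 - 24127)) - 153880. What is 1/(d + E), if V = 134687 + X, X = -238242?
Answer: 14074/3630125147 ≈ 3.8770e-6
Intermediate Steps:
V = -103555 (V = 134687 - 238242 = -103555)
d = -6258677/14074 (d = (153435 - 17012/(-56296)) - 153880 = (153435 - 17012*(-1/56296)) - 153880 = (153435 + 4253/14074) - 153880 = 2159448443/14074 - 153880 = -6258677/14074 ≈ -444.70)
E = 258376 (E = -103555 + 361931 = 258376)
1/(d + E) = 1/(-6258677/14074 + 258376) = 1/(3630125147/14074) = 14074/3630125147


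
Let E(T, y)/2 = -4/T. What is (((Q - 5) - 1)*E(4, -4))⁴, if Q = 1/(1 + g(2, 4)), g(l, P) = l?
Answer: 1336336/81 ≈ 16498.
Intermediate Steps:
E(T, y) = -8/T (E(T, y) = 2*(-4/T) = -8/T)
Q = ⅓ (Q = 1/(1 + 2) = 1/3 = ⅓ ≈ 0.33333)
(((Q - 5) - 1)*E(4, -4))⁴ = (((⅓ - 5) - 1)*(-8/4))⁴ = ((-14/3 - 1)*(-8*¼))⁴ = (-17/3*(-2))⁴ = (34/3)⁴ = 1336336/81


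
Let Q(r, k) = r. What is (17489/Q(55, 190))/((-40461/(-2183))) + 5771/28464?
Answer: 122172775297/7038056080 ≈ 17.359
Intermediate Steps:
(17489/Q(55, 190))/((-40461/(-2183))) + 5771/28464 = (17489/55)/((-40461/(-2183))) + 5771/28464 = (17489*(1/55))/((-40461*(-1/2183))) + 5771*(1/28464) = 17489/(55*(40461/2183)) + 5771/28464 = (17489/55)*(2183/40461) + 5771/28464 = 38178487/2225355 + 5771/28464 = 122172775297/7038056080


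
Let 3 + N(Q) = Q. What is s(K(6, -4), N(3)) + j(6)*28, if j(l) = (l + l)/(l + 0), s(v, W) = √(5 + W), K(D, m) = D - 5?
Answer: 56 + √5 ≈ 58.236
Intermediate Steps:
K(D, m) = -5 + D
N(Q) = -3 + Q
j(l) = 2 (j(l) = (2*l)/l = 2)
s(K(6, -4), N(3)) + j(6)*28 = √(5 + (-3 + 3)) + 2*28 = √(5 + 0) + 56 = √5 + 56 = 56 + √5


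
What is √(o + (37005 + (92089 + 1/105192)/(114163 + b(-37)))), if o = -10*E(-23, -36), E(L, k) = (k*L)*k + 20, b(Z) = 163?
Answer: √336348650952678386290287/1002181716 ≈ 578.69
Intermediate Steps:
E(L, k) = 20 + L*k² (E(L, k) = (L*k)*k + 20 = L*k² + 20 = 20 + L*k²)
o = 297880 (o = -10*(20 - 23*(-36)²) = -10*(20 - 23*1296) = -10*(20 - 29808) = -10*(-29788) = 297880)
√(o + (37005 + (92089 + 1/105192)/(114163 + b(-37)))) = √(297880 + (37005 + (92089 + 1/105192)/(114163 + 163))) = √(297880 + (37005 + (92089 + 1/105192)/114326)) = √(297880 + (37005 + (9687026089/105192)*(1/114326))) = √(297880 + (37005 + 9687026089/12026180592)) = √(297880 + 445038499833049/12026180592) = √(4027397174578009/12026180592) = √336348650952678386290287/1002181716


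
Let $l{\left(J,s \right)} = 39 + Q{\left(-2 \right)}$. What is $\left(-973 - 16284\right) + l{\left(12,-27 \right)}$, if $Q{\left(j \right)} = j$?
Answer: $-17220$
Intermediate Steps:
$l{\left(J,s \right)} = 37$ ($l{\left(J,s \right)} = 39 - 2 = 37$)
$\left(-973 - 16284\right) + l{\left(12,-27 \right)} = \left(-973 - 16284\right) + 37 = -17257 + 37 = -17220$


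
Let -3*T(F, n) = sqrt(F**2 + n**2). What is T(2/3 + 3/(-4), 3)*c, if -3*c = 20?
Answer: 5*sqrt(1297)/27 ≈ 6.6692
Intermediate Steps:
c = -20/3 (c = -1/3*20 = -20/3 ≈ -6.6667)
T(F, n) = -sqrt(F**2 + n**2)/3
T(2/3 + 3/(-4), 3)*c = -sqrt((2/3 + 3/(-4))**2 + 3**2)/3*(-20/3) = -sqrt((2*(1/3) + 3*(-1/4))**2 + 9)/3*(-20/3) = -sqrt((2/3 - 3/4)**2 + 9)/3*(-20/3) = -sqrt((-1/12)**2 + 9)/3*(-20/3) = -sqrt(1/144 + 9)/3*(-20/3) = -sqrt(1297)/36*(-20/3) = 5*sqrt(1297)/27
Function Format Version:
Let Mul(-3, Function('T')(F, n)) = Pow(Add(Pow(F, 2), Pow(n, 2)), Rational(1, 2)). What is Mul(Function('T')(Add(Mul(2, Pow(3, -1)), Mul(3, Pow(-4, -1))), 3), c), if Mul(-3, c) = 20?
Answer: Mul(Rational(5, 27), Pow(1297, Rational(1, 2))) ≈ 6.6692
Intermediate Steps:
c = Rational(-20, 3) (c = Mul(Rational(-1, 3), 20) = Rational(-20, 3) ≈ -6.6667)
Function('T')(F, n) = Mul(Rational(-1, 3), Pow(Add(Pow(F, 2), Pow(n, 2)), Rational(1, 2)))
Mul(Function('T')(Add(Mul(2, Pow(3, -1)), Mul(3, Pow(-4, -1))), 3), c) = Mul(Mul(Rational(-1, 3), Pow(Add(Pow(Add(Mul(2, Pow(3, -1)), Mul(3, Pow(-4, -1))), 2), Pow(3, 2)), Rational(1, 2))), Rational(-20, 3)) = Mul(Mul(Rational(-1, 3), Pow(Add(Pow(Add(Mul(2, Rational(1, 3)), Mul(3, Rational(-1, 4))), 2), 9), Rational(1, 2))), Rational(-20, 3)) = Mul(Mul(Rational(-1, 3), Pow(Add(Pow(Add(Rational(2, 3), Rational(-3, 4)), 2), 9), Rational(1, 2))), Rational(-20, 3)) = Mul(Mul(Rational(-1, 3), Pow(Add(Pow(Rational(-1, 12), 2), 9), Rational(1, 2))), Rational(-20, 3)) = Mul(Mul(Rational(-1, 3), Pow(Add(Rational(1, 144), 9), Rational(1, 2))), Rational(-20, 3)) = Mul(Mul(Rational(-1, 3), Pow(Rational(1297, 144), Rational(1, 2))), Rational(-20, 3)) = Mul(Mul(Rational(-1, 3), Mul(Rational(1, 12), Pow(1297, Rational(1, 2)))), Rational(-20, 3)) = Mul(Mul(Rational(-1, 36), Pow(1297, Rational(1, 2))), Rational(-20, 3)) = Mul(Rational(5, 27), Pow(1297, Rational(1, 2)))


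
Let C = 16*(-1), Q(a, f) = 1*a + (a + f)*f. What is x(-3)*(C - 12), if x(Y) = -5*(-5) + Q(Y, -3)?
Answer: -1120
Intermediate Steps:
Q(a, f) = a + f*(a + f)
x(Y) = 34 - 2*Y (x(Y) = -5*(-5) + (Y + (-3)² + Y*(-3)) = 25 + (Y + 9 - 3*Y) = 25 + (9 - 2*Y) = 34 - 2*Y)
C = -16
x(-3)*(C - 12) = (34 - 2*(-3))*(-16 - 12) = (34 + 6)*(-28) = 40*(-28) = -1120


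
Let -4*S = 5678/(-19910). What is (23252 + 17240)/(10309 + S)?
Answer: 1612391440/410507219 ≈ 3.9278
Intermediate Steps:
S = 2839/39820 (S = -2839/(2*(-19910)) = -2839*(-1)/(2*19910) = -¼*(-2839/9955) = 2839/39820 ≈ 0.071296)
(23252 + 17240)/(10309 + S) = (23252 + 17240)/(10309 + 2839/39820) = 40492/(410507219/39820) = 40492*(39820/410507219) = 1612391440/410507219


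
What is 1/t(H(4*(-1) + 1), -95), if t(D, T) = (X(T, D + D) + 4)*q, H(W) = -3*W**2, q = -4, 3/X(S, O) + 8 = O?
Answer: -31/490 ≈ -0.063265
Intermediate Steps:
X(S, O) = 3/(-8 + O)
t(D, T) = -16 - 12/(-8 + 2*D) (t(D, T) = (3/(-8 + (D + D)) + 4)*(-4) = (3/(-8 + 2*D) + 4)*(-4) = (4 + 3/(-8 + 2*D))*(-4) = -16 - 12/(-8 + 2*D))
1/t(H(4*(-1) + 1), -95) = 1/(2*(29 - (-24)*(4*(-1) + 1)**2)/(-4 - 3*(4*(-1) + 1)**2)) = 1/(2*(29 - (-24)*(-4 + 1)**2)/(-4 - 3*(-4 + 1)**2)) = 1/(2*(29 - (-24)*(-3)**2)/(-4 - 3*(-3)**2)) = 1/(2*(29 - (-24)*9)/(-4 - 3*9)) = 1/(2*(29 - 8*(-27))/(-4 - 27)) = 1/(2*(29 + 216)/(-31)) = 1/(2*(-1/31)*245) = 1/(-490/31) = -31/490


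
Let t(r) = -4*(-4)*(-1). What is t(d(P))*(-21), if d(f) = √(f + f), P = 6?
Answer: 336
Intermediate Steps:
d(f) = √2*√f (d(f) = √(2*f) = √2*√f)
t(r) = -16 (t(r) = 16*(-1) = -16)
t(d(P))*(-21) = -16*(-21) = 336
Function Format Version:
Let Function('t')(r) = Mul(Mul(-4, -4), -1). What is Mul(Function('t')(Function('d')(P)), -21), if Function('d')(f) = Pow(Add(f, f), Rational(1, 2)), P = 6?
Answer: 336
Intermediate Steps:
Function('d')(f) = Mul(Pow(2, Rational(1, 2)), Pow(f, Rational(1, 2))) (Function('d')(f) = Pow(Mul(2, f), Rational(1, 2)) = Mul(Pow(2, Rational(1, 2)), Pow(f, Rational(1, 2))))
Function('t')(r) = -16 (Function('t')(r) = Mul(16, -1) = -16)
Mul(Function('t')(Function('d')(P)), -21) = Mul(-16, -21) = 336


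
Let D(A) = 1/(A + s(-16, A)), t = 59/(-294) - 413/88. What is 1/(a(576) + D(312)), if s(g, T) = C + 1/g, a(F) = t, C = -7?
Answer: -9016392/44095411 ≈ -0.20447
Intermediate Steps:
t = -63307/12936 (t = 59*(-1/294) - 413*1/88 = -59/294 - 413/88 = -63307/12936 ≈ -4.8939)
a(F) = -63307/12936
s(g, T) = -7 + 1/g
D(A) = 1/(-113/16 + A) (D(A) = 1/(A + (-7 + 1/(-16))) = 1/(A + (-7 - 1/16)) = 1/(A - 113/16) = 1/(-113/16 + A))
1/(a(576) + D(312)) = 1/(-63307/12936 + 16/(-113 + 16*312)) = 1/(-63307/12936 + 16/(-113 + 4992)) = 1/(-63307/12936 + 16/4879) = 1/(-44095411/9016392) = -9016392/44095411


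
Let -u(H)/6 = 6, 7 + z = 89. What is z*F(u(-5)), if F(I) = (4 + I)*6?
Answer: -15744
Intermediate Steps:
z = 82 (z = -7 + 89 = 82)
u(H) = -36 (u(H) = -6*6 = -36)
F(I) = 24 + 6*I
z*F(u(-5)) = 82*(24 + 6*(-36)) = 82*(24 - 216) = 82*(-192) = -15744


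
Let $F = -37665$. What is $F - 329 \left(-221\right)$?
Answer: $35044$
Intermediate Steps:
$F - 329 \left(-221\right) = -37665 - 329 \left(-221\right) = -37665 - -72709 = -37665 + 72709 = 35044$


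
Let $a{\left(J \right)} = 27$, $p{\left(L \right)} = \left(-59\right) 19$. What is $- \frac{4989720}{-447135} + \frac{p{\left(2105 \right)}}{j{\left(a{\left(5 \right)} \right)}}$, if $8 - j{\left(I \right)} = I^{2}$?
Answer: $\frac{273255097}{21492289} \approx 12.714$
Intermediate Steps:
$p{\left(L \right)} = -1121$
$j{\left(I \right)} = 8 - I^{2}$
$- \frac{4989720}{-447135} + \frac{p{\left(2105 \right)}}{j{\left(a{\left(5 \right)} \right)}} = - \frac{4989720}{-447135} - \frac{1121}{8 - 27^{2}} = \left(-4989720\right) \left(- \frac{1}{447135}\right) - \frac{1121}{8 - 729} = \frac{332648}{29809} - \frac{1121}{8 - 729} = \frac{332648}{29809} - \frac{1121}{-721} = \frac{332648}{29809} - - \frac{1121}{721} = \frac{332648}{29809} + \frac{1121}{721} = \frac{273255097}{21492289}$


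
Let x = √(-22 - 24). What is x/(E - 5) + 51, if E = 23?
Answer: 51 + I*√46/18 ≈ 51.0 + 0.3768*I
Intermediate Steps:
x = I*√46 (x = √(-46) = I*√46 ≈ 6.7823*I)
x/(E - 5) + 51 = (I*√46)/(23 - 5) + 51 = (I*√46)/18 + 51 = (I*√46)*(1/18) + 51 = I*√46/18 + 51 = 51 + I*√46/18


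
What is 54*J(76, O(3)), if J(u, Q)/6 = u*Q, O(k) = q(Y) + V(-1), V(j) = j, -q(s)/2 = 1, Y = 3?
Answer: -73872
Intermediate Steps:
q(s) = -2 (q(s) = -2*1 = -2)
O(k) = -3 (O(k) = -2 - 1 = -3)
J(u, Q) = 6*Q*u (J(u, Q) = 6*(u*Q) = 6*(Q*u) = 6*Q*u)
54*J(76, O(3)) = 54*(6*(-3)*76) = 54*(-1368) = -73872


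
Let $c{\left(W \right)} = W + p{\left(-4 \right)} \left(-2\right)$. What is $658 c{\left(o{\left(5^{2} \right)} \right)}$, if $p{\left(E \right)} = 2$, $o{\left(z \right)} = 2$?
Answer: $-1316$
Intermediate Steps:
$c{\left(W \right)} = -4 + W$ ($c{\left(W \right)} = W + 2 \left(-2\right) = W - 4 = -4 + W$)
$658 c{\left(o{\left(5^{2} \right)} \right)} = 658 \left(-4 + 2\right) = 658 \left(-2\right) = -1316$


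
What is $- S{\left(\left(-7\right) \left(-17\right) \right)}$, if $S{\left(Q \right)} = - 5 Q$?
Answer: $595$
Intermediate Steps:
$- S{\left(\left(-7\right) \left(-17\right) \right)} = - \left(-5\right) \left(\left(-7\right) \left(-17\right)\right) = - \left(-5\right) 119 = \left(-1\right) \left(-595\right) = 595$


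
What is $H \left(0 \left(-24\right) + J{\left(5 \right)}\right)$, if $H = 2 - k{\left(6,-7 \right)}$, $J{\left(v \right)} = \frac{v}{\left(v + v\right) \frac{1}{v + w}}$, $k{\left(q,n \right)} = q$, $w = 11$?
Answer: $-32$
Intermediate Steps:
$J{\left(v \right)} = \frac{11}{2} + \frac{v}{2}$ ($J{\left(v \right)} = \frac{v}{\left(v + v\right) \frac{1}{v + 11}} = \frac{v}{2 v \frac{1}{11 + v}} = v \frac{11 + v}{2 v} = \frac{11}{2} + \frac{v}{2}$)
$H = -4$ ($H = 2 - 6 = -4$)
$H \left(0 \left(-24\right) + J{\left(5 \right)}\right) = - 4 \left(0 \left(-24\right) + \left(\frac{11}{2} + \frac{1}{2} \cdot 5\right)\right) = - 4 \left(0 + \left(\frac{11}{2} + \frac{5}{2}\right)\right) = - 4 \left(0 + 8\right) = \left(-4\right) 8 = -32$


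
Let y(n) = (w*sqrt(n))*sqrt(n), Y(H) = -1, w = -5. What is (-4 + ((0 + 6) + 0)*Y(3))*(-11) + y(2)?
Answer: 100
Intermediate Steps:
y(n) = -5*n (y(n) = (-5*sqrt(n))*sqrt(n) = -5*n)
(-4 + ((0 + 6) + 0)*Y(3))*(-11) + y(2) = (-4 + ((0 + 6) + 0)*(-1))*(-11) - 5*2 = (-4 + (6 + 0)*(-1))*(-11) - 10 = (-4 + 6*(-1))*(-11) - 10 = (-4 - 6)*(-11) - 10 = -10*(-11) - 10 = 110 - 10 = 100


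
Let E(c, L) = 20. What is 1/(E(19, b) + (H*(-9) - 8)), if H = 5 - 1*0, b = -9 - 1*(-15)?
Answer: -1/33 ≈ -0.030303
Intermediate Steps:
b = 6 (b = -9 + 15 = 6)
H = 5 (H = 5 + 0 = 5)
1/(E(19, b) + (H*(-9) - 8)) = 1/(20 + (5*(-9) - 8)) = 1/(20 + (-45 - 8)) = 1/(20 - 53) = 1/(-33) = -1/33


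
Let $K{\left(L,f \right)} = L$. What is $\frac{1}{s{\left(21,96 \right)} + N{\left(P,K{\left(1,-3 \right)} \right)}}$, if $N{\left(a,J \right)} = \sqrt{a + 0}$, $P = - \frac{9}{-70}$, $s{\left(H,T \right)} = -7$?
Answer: $- \frac{490}{3421} - \frac{3 \sqrt{70}}{3421} \approx -0.15057$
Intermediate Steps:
$P = \frac{9}{70}$ ($P = \left(-9\right) \left(- \frac{1}{70}\right) = \frac{9}{70} \approx 0.12857$)
$N{\left(a,J \right)} = \sqrt{a}$
$\frac{1}{s{\left(21,96 \right)} + N{\left(P,K{\left(1,-3 \right)} \right)}} = \frac{1}{-7 + \sqrt{\frac{9}{70}}} = \frac{1}{-7 + \frac{3 \sqrt{70}}{70}}$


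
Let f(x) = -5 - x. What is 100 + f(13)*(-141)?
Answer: 2638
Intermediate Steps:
100 + f(13)*(-141) = 100 + (-5 - 1*13)*(-141) = 100 + (-5 - 13)*(-141) = 100 - 18*(-141) = 100 + 2538 = 2638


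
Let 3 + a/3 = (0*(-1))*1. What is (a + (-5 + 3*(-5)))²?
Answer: 841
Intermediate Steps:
a = -9 (a = -9 + 3*((0*(-1))*1) = -9 + 3*(0*1) = -9 + 3*0 = -9 + 0 = -9)
(a + (-5 + 3*(-5)))² = (-9 + (-5 + 3*(-5)))² = (-9 + (-5 - 15))² = (-9 - 20)² = (-29)² = 841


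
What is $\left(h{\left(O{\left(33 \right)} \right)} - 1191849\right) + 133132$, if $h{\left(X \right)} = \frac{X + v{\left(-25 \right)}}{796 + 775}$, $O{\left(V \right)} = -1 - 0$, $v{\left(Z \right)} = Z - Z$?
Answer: $- \frac{1663244408}{1571} \approx -1.0587 \cdot 10^{6}$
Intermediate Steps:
$v{\left(Z \right)} = 0$
$O{\left(V \right)} = -1$ ($O{\left(V \right)} = -1 + 0 = -1$)
$h{\left(X \right)} = \frac{X}{1571}$ ($h{\left(X \right)} = \frac{X + 0}{796 + 775} = \frac{X}{1571}$)
$\left(h{\left(O{\left(33 \right)} \right)} - 1191849\right) + 133132 = \left(\frac{1}{1571} \left(-1\right) - 1191849\right) + 133132 = \left(- \frac{1}{1571} - 1191849\right) + 133132 = - \frac{1872394780}{1571} + 133132 = - \frac{1663244408}{1571}$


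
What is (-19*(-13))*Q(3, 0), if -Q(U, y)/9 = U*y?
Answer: 0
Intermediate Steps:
Q(U, y) = -9*U*y
(-19*(-13))*Q(3, 0) = (-19*(-13))*(-9*3*0) = 247*0 = 0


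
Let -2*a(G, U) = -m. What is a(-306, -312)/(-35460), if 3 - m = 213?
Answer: 7/2364 ≈ 0.0029611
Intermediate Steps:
m = -210 (m = 3 - 1*213 = 3 - 213 = -210)
a(G, U) = -105 (a(G, U) = -(-1)*(-210)/2 = -1/2*210 = -105)
a(-306, -312)/(-35460) = -105/(-35460) = -105*(-1/35460) = 7/2364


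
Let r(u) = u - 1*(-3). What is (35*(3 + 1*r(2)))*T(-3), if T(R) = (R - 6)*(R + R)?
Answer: 15120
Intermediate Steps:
r(u) = 3 + u (r(u) = u + 3 = 3 + u)
T(R) = 2*R*(-6 + R) (T(R) = (-6 + R)*(2*R) = 2*R*(-6 + R))
(35*(3 + 1*r(2)))*T(-3) = (35*(3 + 1*(3 + 2)))*(2*(-3)*(-6 - 3)) = (35*(3 + 1*5))*(2*(-3)*(-9)) = (35*(3 + 5))*54 = (35*8)*54 = 280*54 = 15120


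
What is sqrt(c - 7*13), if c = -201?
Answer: 2*I*sqrt(73) ≈ 17.088*I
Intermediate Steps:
sqrt(c - 7*13) = sqrt(-201 - 7*13) = sqrt(-201 - 91) = sqrt(-292) = 2*I*sqrt(73)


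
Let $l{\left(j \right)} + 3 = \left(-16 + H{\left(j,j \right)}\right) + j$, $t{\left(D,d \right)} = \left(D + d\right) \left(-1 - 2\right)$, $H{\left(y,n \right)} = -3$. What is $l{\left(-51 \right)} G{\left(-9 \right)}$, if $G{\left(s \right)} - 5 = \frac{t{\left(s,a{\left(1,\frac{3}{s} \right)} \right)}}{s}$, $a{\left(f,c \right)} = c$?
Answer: $- \frac{1241}{9} \approx -137.89$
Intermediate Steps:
$t{\left(D,d \right)} = - 3 D - 3 d$ ($t{\left(D,d \right)} = \left(D + d\right) \left(-3\right) = - 3 D - 3 d$)
$G{\left(s \right)} = 5 + \frac{- \frac{9}{s} - 3 s}{s}$ ($G{\left(s \right)} = 5 + \frac{- 3 s - 3 \frac{3}{s}}{s} = 5 + \frac{- 3 s - \frac{9}{s}}{s} = 5 + \frac{- \frac{9}{s} - 3 s}{s}$)
$l{\left(j \right)} = -22 + j$ ($l{\left(j \right)} = -3 + \left(\left(-16 - 3\right) + j\right) = -3 + \left(-19 + j\right) = -22 + j$)
$l{\left(-51 \right)} G{\left(-9 \right)} = \left(-22 - 51\right) \left(2 - \frac{9}{81}\right) = - 73 \left(2 - \frac{1}{9}\right) = \left(-73\right) \frac{17}{9} = - \frac{1241}{9}$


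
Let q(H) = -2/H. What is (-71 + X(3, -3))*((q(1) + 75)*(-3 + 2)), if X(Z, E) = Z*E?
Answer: 5840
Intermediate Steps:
X(Z, E) = E*Z
(-71 + X(3, -3))*((q(1) + 75)*(-3 + 2)) = (-71 - 3*3)*((-2/1 + 75)*(-3 + 2)) = (-71 - 9)*((-2*1 + 75)*(-1)) = -80*(-2 + 75)*(-1) = -5840*(-1) = -80*(-73) = 5840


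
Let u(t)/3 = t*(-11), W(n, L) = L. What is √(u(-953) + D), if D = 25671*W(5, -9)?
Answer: I*√199590 ≈ 446.75*I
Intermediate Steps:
u(t) = -33*t (u(t) = 3*(t*(-11)) = 3*(-11*t) = -33*t)
D = -231039 (D = 25671*(-9) = -231039)
√(u(-953) + D) = √(-33*(-953) - 231039) = √(31449 - 231039) = √(-199590) = I*√199590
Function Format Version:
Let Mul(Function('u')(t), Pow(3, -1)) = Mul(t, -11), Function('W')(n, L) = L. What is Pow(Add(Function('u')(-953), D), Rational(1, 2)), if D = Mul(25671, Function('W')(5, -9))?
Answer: Mul(I, Pow(199590, Rational(1, 2))) ≈ Mul(446.75, I)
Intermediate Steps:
Function('u')(t) = Mul(-33, t) (Function('u')(t) = Mul(3, Mul(t, -11)) = Mul(3, Mul(-11, t)) = Mul(-33, t))
D = -231039 (D = Mul(25671, -9) = -231039)
Pow(Add(Function('u')(-953), D), Rational(1, 2)) = Pow(Add(Mul(-33, -953), -231039), Rational(1, 2)) = Pow(Add(31449, -231039), Rational(1, 2)) = Pow(-199590, Rational(1, 2)) = Mul(I, Pow(199590, Rational(1, 2)))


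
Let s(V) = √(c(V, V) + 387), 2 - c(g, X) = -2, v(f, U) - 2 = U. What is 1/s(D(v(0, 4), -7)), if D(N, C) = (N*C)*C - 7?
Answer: √391/391 ≈ 0.050572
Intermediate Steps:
v(f, U) = 2 + U
c(g, X) = 4 (c(g, X) = 2 - 1*(-2) = 2 + 2 = 4)
D(N, C) = -7 + N*C² (D(N, C) = (C*N)*C - 7 = N*C² - 7 = -7 + N*C²)
s(V) = √391 (s(V) = √(4 + 387) = √391)
1/s(D(v(0, 4), -7)) = 1/(√391) = √391/391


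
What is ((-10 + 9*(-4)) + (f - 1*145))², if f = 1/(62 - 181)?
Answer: 516652900/14161 ≈ 36484.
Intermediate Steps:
f = -1/119 (f = 1/(-119) = -1/119 ≈ -0.0084034)
((-10 + 9*(-4)) + (f - 1*145))² = ((-10 + 9*(-4)) + (-1/119 - 1*145))² = ((-10 - 36) + (-1/119 - 145))² = (-46 - 17256/119)² = (-22730/119)² = 516652900/14161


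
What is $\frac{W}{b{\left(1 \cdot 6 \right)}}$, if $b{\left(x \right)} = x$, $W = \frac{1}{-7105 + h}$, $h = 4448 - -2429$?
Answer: $- \frac{1}{1368} \approx -0.00073099$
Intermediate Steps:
$h = 6877$ ($h = 4448 + 2429 = 6877$)
$W = - \frac{1}{228}$ ($W = \frac{1}{-7105 + 6877} = \frac{1}{-228} = - \frac{1}{228} \approx -0.004386$)
$\frac{W}{b{\left(1 \cdot 6 \right)}} = - \frac{1}{228 \cdot 1 \cdot 6} = - \frac{1}{228 \cdot 6} = \left(- \frac{1}{228}\right) \frac{1}{6} = - \frac{1}{1368}$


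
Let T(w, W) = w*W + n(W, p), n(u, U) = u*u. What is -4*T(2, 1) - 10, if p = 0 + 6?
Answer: -22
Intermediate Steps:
p = 6
n(u, U) = u²
T(w, W) = W² + W*w (T(w, W) = w*W + W² = W*w + W² = W² + W*w)
-4*T(2, 1) - 10 = -4*(1 + 2) - 10 = -4*3 - 10 = -12 - 10 = -22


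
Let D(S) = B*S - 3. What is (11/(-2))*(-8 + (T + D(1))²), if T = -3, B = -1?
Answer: -451/2 ≈ -225.50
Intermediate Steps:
D(S) = -3 - S (D(S) = -S - 3 = -3 - S)
(11/(-2))*(-8 + (T + D(1))²) = (11/(-2))*(-8 + (-3 + (-3 - 1*1))²) = (11*(-½))*(-8 + (-3 + (-3 - 1))²) = -11*(-8 + (-3 - 4)²)/2 = -11*(-8 + (-7)²)/2 = -11*(-8 + 49)/2 = -11/2*41 = -451/2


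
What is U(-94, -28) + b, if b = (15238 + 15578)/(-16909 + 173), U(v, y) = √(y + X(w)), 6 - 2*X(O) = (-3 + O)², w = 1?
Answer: -963/523 + 3*I*√3 ≈ -1.8413 + 5.1962*I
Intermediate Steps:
X(O) = 3 - (-3 + O)²/2
U(v, y) = √(1 + y) (U(v, y) = √(y + (3 - (-3 + 1)²/2)) = √(y + (3 - ½*(-2)²)) = √(y + (3 - ½*4)) = √(y + (3 - 2)) = √(y + 1) = √(1 + y))
b = -963/523 (b = 30816/(-16736) = 30816*(-1/16736) = -963/523 ≈ -1.8413)
U(-94, -28) + b = √(1 - 28) - 963/523 = √(-27) - 963/523 = 3*I*√3 - 963/523 = -963/523 + 3*I*√3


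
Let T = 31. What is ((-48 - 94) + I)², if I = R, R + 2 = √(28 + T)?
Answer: (144 - √59)² ≈ 18583.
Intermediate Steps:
R = -2 + √59 (R = -2 + √(28 + 31) = -2 + √59 ≈ 5.6811)
I = -2 + √59 ≈ 5.6811
((-48 - 94) + I)² = ((-48 - 94) + (-2 + √59))² = (-142 + (-2 + √59))² = (-144 + √59)²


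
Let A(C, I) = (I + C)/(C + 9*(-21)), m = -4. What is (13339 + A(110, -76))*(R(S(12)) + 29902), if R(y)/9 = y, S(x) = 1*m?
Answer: 31471207902/79 ≈ 3.9837e+8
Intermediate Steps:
S(x) = -4 (S(x) = 1*(-4) = -4)
A(C, I) = (C + I)/(-189 + C) (A(C, I) = (C + I)/(C - 189) = (C + I)/(-189 + C))
R(y) = 9*y
(13339 + A(110, -76))*(R(S(12)) + 29902) = (13339 + (110 - 76)/(-189 + 110))*(9*(-4) + 29902) = (13339 + 34/(-79))*(-36 + 29902) = (13339 - 1/79*34)*29866 = (13339 - 34/79)*29866 = (1053747/79)*29866 = 31471207902/79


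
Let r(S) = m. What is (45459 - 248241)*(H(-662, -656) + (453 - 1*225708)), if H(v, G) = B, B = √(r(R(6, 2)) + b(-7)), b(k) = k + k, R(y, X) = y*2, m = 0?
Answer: 45677659410 - 202782*I*√14 ≈ 4.5678e+10 - 7.5874e+5*I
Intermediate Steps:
R(y, X) = 2*y
r(S) = 0
b(k) = 2*k
B = I*√14 (B = √(0 + 2*(-7)) = √(0 - 14) = √(-14) = I*√14 ≈ 3.7417*I)
H(v, G) = I*√14
(45459 - 248241)*(H(-662, -656) + (453 - 1*225708)) = (45459 - 248241)*(I*√14 + (453 - 1*225708)) = -202782*(I*√14 + (453 - 225708)) = -202782*(I*√14 - 225255) = -202782*(-225255 + I*√14) = 45677659410 - 202782*I*√14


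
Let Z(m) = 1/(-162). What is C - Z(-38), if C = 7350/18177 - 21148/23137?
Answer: -672630953/1335900438 ≈ -0.50350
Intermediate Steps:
Z(m) = -1/162
C = -4202946/8246299 (C = 7350*(1/18177) - 21148*1/23137 = 2450/6059 - 1244/1361 = -4202946/8246299 ≈ -0.50968)
C - Z(-38) = -4202946/8246299 - 1*(-1/162) = -4202946/8246299 + 1/162 = -672630953/1335900438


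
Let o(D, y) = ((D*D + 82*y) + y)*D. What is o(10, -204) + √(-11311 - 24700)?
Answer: -168320 + I*√36011 ≈ -1.6832e+5 + 189.77*I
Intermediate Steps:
o(D, y) = D*(D² + 83*y) (o(D, y) = ((D² + 82*y) + y)*D = (D² + 83*y)*D = D*(D² + 83*y))
o(10, -204) + √(-11311 - 24700) = 10*(10² + 83*(-204)) + √(-11311 - 24700) = 10*(100 - 16932) + √(-36011) = 10*(-16832) + I*√36011 = -168320 + I*√36011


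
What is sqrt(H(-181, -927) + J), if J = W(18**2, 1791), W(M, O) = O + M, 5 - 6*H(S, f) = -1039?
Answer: sqrt(2289) ≈ 47.844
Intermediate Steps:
H(S, f) = 174 (H(S, f) = 5/6 - 1/6*(-1039) = 5/6 + 1039/6 = 174)
W(M, O) = M + O
J = 2115 (J = 18**2 + 1791 = 324 + 1791 = 2115)
sqrt(H(-181, -927) + J) = sqrt(174 + 2115) = sqrt(2289)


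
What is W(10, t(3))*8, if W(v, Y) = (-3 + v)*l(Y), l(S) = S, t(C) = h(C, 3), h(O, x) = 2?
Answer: 112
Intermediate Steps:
t(C) = 2
W(v, Y) = Y*(-3 + v) (W(v, Y) = (-3 + v)*Y = Y*(-3 + v))
W(10, t(3))*8 = (2*(-3 + 10))*8 = (2*7)*8 = 14*8 = 112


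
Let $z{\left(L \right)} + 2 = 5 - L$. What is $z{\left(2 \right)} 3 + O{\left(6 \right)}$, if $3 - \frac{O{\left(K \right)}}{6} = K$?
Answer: $-15$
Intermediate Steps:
$O{\left(K \right)} = 18 - 6 K$
$z{\left(L \right)} = 3 - L$ ($z{\left(L \right)} = -2 - \left(-5 + L\right) = 3 - L$)
$z{\left(2 \right)} 3 + O{\left(6 \right)} = \left(3 - 2\right) 3 + \left(18 - 36\right) = 1 \cdot 3 - 18 = 3 - 18 = -15$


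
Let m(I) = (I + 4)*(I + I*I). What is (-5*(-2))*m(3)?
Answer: 840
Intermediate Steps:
m(I) = (4 + I)*(I + I²)
(-5*(-2))*m(3) = (-5*(-2))*(3*(4 + 3² + 5*3)) = 10*(3*(4 + 9 + 15)) = 10*(3*28) = 10*84 = 840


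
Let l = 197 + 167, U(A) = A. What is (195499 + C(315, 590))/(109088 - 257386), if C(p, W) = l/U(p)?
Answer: -8797507/6673410 ≈ -1.3183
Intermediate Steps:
l = 364
C(p, W) = 364/p
(195499 + C(315, 590))/(109088 - 257386) = (195499 + 364/315)/(109088 - 257386) = (195499 + 364*(1/315))/(-148298) = (195499 + 52/45)*(-1/148298) = (8797507/45)*(-1/148298) = -8797507/6673410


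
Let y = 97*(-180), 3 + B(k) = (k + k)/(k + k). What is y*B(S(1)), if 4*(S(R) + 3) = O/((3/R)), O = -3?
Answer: 34920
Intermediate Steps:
S(R) = -3 - R/4 (S(R) = -3 + (-3*R/3)/4 = -3 + (-R)/4 = -3 - R/4)
B(k) = -2 (B(k) = -3 + (k + k)/(k + k) = -3 + (2*k)/((2*k)) = -3 + (2*k)*(1/(2*k)) = -3 + 1 = -2)
y = -17460
y*B(S(1)) = -17460*(-2) = 34920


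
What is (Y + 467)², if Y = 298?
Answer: 585225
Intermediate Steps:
(Y + 467)² = (298 + 467)² = 765² = 585225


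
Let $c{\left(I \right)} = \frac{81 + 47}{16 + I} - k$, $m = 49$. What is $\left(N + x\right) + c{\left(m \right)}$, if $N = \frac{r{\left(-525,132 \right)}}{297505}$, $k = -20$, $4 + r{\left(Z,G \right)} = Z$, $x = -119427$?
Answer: $- \frac{1544504096}{12935} \approx -1.1941 \cdot 10^{5}$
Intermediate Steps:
$r{\left(Z,G \right)} = -4 + Z$
$c{\left(I \right)} = 20 + \frac{128}{16 + I}$ ($c{\left(I \right)} = \frac{81 + 47}{16 + I} - -20 = \frac{128}{16 + I} + 20 = 20 + \frac{128}{16 + I}$)
$N = - \frac{23}{12935}$ ($N = \frac{-4 - 525}{297505} = \left(-529\right) \frac{1}{297505} = - \frac{23}{12935} \approx -0.0017781$)
$\left(N + x\right) + c{\left(m \right)} = \left(- \frac{23}{12935} - 119427\right) + \frac{4 \left(112 + 5 \cdot 49\right)}{16 + 49} = - \frac{1544788268}{12935} + \frac{4 \left(112 + 245\right)}{65} = - \frac{1544788268}{12935} + 4 \cdot \frac{1}{65} \cdot 357 = - \frac{1544788268}{12935} + \frac{1428}{65} = - \frac{1544504096}{12935}$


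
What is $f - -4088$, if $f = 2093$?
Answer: $6181$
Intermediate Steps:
$f - -4088 = 2093 - -4088 = 2093 + 4088 = 6181$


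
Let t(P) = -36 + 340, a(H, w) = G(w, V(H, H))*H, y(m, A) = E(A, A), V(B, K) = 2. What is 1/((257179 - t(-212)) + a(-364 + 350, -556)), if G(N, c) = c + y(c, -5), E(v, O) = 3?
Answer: 1/256805 ≈ 3.8940e-6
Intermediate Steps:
y(m, A) = 3
G(N, c) = 3 + c (G(N, c) = c + 3 = 3 + c)
a(H, w) = 5*H (a(H, w) = (3 + 2)*H = 5*H)
t(P) = 304
1/((257179 - t(-212)) + a(-364 + 350, -556)) = 1/((257179 - 1*304) + 5*(-364 + 350)) = 1/((257179 - 304) + 5*(-14)) = 1/(256875 - 70) = 1/256805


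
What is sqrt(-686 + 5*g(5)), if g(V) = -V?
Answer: 3*I*sqrt(79) ≈ 26.665*I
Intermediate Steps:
sqrt(-686 + 5*g(5)) = sqrt(-686 + 5*(-1*5)) = sqrt(-686 + 5*(-5)) = sqrt(-686 - 25) = sqrt(-711) = 3*I*sqrt(79)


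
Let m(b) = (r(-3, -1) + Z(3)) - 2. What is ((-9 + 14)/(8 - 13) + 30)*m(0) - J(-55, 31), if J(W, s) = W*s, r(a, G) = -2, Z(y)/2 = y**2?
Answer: 2111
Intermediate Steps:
Z(y) = 2*y**2
m(b) = 14 (m(b) = (-2 + 2*3**2) - 2 = (-2 + 2*9) - 2 = (-2 + 18) - 2 = 16 - 2 = 14)
((-9 + 14)/(8 - 13) + 30)*m(0) - J(-55, 31) = ((-9 + 14)/(8 - 13) + 30)*14 - (-55)*31 = (5/(-5) + 30)*14 - 1*(-1705) = (5*(-1/5) + 30)*14 + 1705 = (-1 + 30)*14 + 1705 = 29*14 + 1705 = 406 + 1705 = 2111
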